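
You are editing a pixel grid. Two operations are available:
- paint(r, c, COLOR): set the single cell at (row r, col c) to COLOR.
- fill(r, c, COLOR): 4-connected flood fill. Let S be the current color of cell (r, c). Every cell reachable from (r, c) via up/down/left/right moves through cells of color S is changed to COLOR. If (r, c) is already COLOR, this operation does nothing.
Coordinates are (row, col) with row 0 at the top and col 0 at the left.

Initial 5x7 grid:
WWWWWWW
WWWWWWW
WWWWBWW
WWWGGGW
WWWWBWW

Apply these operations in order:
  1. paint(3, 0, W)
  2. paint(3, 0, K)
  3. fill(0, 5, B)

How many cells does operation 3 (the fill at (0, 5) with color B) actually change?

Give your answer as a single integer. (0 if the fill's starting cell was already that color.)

After op 1 paint(3,0,W):
WWWWWWW
WWWWWWW
WWWWBWW
WWWGGGW
WWWWBWW
After op 2 paint(3,0,K):
WWWWWWW
WWWWWWW
WWWWBWW
KWWGGGW
WWWWBWW
After op 3 fill(0,5,B) [29 cells changed]:
BBBBBBB
BBBBBBB
BBBBBBB
KBBGGGB
BBBBBBB

Answer: 29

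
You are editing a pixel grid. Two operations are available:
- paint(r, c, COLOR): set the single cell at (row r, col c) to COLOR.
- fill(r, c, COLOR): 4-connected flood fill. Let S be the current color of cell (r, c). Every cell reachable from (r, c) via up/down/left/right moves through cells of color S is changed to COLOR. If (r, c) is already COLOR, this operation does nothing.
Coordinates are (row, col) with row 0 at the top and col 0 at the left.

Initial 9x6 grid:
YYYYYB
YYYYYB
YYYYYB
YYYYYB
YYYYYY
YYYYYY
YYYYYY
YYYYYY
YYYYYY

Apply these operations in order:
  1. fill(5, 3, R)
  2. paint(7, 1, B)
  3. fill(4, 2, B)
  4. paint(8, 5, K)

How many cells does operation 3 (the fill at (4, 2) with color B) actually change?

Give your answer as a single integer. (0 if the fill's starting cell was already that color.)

Answer: 49

Derivation:
After op 1 fill(5,3,R) [50 cells changed]:
RRRRRB
RRRRRB
RRRRRB
RRRRRB
RRRRRR
RRRRRR
RRRRRR
RRRRRR
RRRRRR
After op 2 paint(7,1,B):
RRRRRB
RRRRRB
RRRRRB
RRRRRB
RRRRRR
RRRRRR
RRRRRR
RBRRRR
RRRRRR
After op 3 fill(4,2,B) [49 cells changed]:
BBBBBB
BBBBBB
BBBBBB
BBBBBB
BBBBBB
BBBBBB
BBBBBB
BBBBBB
BBBBBB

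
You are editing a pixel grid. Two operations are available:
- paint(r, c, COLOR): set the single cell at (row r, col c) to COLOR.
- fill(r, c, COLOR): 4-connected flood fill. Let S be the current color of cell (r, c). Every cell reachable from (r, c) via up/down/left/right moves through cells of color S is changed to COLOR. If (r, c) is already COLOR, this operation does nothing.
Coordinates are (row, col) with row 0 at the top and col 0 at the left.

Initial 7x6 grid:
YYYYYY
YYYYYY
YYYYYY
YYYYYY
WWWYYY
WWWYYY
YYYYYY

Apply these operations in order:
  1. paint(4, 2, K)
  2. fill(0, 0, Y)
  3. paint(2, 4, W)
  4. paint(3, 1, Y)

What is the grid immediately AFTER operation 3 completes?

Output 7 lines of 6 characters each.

After op 1 paint(4,2,K):
YYYYYY
YYYYYY
YYYYYY
YYYYYY
WWKYYY
WWWYYY
YYYYYY
After op 2 fill(0,0,Y) [0 cells changed]:
YYYYYY
YYYYYY
YYYYYY
YYYYYY
WWKYYY
WWWYYY
YYYYYY
After op 3 paint(2,4,W):
YYYYYY
YYYYYY
YYYYWY
YYYYYY
WWKYYY
WWWYYY
YYYYYY

Answer: YYYYYY
YYYYYY
YYYYWY
YYYYYY
WWKYYY
WWWYYY
YYYYYY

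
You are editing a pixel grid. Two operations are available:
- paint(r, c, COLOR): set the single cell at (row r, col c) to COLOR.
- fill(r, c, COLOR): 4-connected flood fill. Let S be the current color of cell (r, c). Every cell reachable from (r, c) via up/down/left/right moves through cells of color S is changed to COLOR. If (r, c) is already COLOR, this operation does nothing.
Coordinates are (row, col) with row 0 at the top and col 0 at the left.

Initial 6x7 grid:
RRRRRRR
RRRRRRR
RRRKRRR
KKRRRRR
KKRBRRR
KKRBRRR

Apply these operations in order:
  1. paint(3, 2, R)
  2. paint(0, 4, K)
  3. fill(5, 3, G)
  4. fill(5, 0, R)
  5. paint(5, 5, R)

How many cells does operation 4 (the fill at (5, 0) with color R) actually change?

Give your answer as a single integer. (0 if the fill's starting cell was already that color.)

After op 1 paint(3,2,R):
RRRRRRR
RRRRRRR
RRRKRRR
KKRRRRR
KKRBRRR
KKRBRRR
After op 2 paint(0,4,K):
RRRRKRR
RRRRRRR
RRRKRRR
KKRRRRR
KKRBRRR
KKRBRRR
After op 3 fill(5,3,G) [2 cells changed]:
RRRRKRR
RRRRRRR
RRRKRRR
KKRRRRR
KKRGRRR
KKRGRRR
After op 4 fill(5,0,R) [6 cells changed]:
RRRRKRR
RRRRRRR
RRRKRRR
RRRRRRR
RRRGRRR
RRRGRRR

Answer: 6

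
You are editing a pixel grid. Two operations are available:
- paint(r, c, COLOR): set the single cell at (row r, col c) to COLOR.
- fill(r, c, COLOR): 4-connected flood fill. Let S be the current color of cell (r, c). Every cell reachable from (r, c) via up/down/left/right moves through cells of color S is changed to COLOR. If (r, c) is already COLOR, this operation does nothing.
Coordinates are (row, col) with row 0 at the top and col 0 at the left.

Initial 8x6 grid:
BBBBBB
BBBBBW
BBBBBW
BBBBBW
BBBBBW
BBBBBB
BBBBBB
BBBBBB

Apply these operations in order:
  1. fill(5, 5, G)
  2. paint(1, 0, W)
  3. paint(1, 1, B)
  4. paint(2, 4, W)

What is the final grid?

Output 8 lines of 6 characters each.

Answer: GGGGGG
WBGGGW
GGGGWW
GGGGGW
GGGGGW
GGGGGG
GGGGGG
GGGGGG

Derivation:
After op 1 fill(5,5,G) [44 cells changed]:
GGGGGG
GGGGGW
GGGGGW
GGGGGW
GGGGGW
GGGGGG
GGGGGG
GGGGGG
After op 2 paint(1,0,W):
GGGGGG
WGGGGW
GGGGGW
GGGGGW
GGGGGW
GGGGGG
GGGGGG
GGGGGG
After op 3 paint(1,1,B):
GGGGGG
WBGGGW
GGGGGW
GGGGGW
GGGGGW
GGGGGG
GGGGGG
GGGGGG
After op 4 paint(2,4,W):
GGGGGG
WBGGGW
GGGGWW
GGGGGW
GGGGGW
GGGGGG
GGGGGG
GGGGGG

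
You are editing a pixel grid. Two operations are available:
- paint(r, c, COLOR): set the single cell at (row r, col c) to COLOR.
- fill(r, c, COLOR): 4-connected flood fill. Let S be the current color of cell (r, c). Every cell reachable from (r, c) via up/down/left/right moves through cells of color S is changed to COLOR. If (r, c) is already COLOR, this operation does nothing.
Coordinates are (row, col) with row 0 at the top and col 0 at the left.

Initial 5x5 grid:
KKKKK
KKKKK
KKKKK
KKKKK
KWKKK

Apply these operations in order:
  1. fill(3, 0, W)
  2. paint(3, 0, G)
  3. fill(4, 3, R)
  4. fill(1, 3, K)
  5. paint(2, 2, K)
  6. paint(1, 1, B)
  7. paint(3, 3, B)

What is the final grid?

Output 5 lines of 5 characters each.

After op 1 fill(3,0,W) [24 cells changed]:
WWWWW
WWWWW
WWWWW
WWWWW
WWWWW
After op 2 paint(3,0,G):
WWWWW
WWWWW
WWWWW
GWWWW
WWWWW
After op 3 fill(4,3,R) [24 cells changed]:
RRRRR
RRRRR
RRRRR
GRRRR
RRRRR
After op 4 fill(1,3,K) [24 cells changed]:
KKKKK
KKKKK
KKKKK
GKKKK
KKKKK
After op 5 paint(2,2,K):
KKKKK
KKKKK
KKKKK
GKKKK
KKKKK
After op 6 paint(1,1,B):
KKKKK
KBKKK
KKKKK
GKKKK
KKKKK
After op 7 paint(3,3,B):
KKKKK
KBKKK
KKKKK
GKKBK
KKKKK

Answer: KKKKK
KBKKK
KKKKK
GKKBK
KKKKK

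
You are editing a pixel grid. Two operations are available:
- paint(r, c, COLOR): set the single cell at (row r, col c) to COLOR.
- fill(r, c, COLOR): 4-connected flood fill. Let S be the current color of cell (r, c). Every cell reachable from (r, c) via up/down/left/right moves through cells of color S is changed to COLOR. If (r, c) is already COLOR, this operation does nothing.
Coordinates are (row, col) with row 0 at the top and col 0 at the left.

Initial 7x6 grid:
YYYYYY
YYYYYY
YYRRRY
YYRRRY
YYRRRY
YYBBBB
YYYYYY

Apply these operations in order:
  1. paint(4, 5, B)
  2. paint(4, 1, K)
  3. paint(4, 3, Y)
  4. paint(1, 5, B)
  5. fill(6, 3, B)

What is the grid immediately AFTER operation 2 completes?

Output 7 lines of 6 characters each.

After op 1 paint(4,5,B):
YYYYYY
YYYYYY
YYRRRY
YYRRRY
YYRRRB
YYBBBB
YYYYYY
After op 2 paint(4,1,K):
YYYYYY
YYYYYY
YYRRRY
YYRRRY
YKRRRB
YYBBBB
YYYYYY

Answer: YYYYYY
YYYYYY
YYRRRY
YYRRRY
YKRRRB
YYBBBB
YYYYYY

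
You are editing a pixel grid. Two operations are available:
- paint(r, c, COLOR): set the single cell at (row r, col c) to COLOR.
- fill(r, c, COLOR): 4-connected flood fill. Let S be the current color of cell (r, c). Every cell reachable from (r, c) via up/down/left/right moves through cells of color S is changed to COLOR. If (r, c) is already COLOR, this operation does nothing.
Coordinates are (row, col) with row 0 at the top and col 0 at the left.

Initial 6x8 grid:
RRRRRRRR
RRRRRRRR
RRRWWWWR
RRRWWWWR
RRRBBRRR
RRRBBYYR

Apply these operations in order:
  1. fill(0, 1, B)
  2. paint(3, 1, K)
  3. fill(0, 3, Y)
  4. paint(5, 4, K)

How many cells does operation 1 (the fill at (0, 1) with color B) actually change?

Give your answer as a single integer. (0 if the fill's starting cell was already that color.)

After op 1 fill(0,1,B) [34 cells changed]:
BBBBBBBB
BBBBBBBB
BBBWWWWB
BBBWWWWB
BBBBBBBB
BBBBBYYB

Answer: 34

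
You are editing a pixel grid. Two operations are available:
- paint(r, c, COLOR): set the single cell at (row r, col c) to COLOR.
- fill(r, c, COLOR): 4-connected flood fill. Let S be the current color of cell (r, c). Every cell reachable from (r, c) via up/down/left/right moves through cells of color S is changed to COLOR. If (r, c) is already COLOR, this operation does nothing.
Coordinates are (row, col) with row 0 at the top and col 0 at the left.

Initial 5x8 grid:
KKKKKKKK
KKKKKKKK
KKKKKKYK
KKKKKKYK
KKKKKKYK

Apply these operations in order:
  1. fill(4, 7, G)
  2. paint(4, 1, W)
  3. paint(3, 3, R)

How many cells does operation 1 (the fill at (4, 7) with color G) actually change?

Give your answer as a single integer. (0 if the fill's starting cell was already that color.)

After op 1 fill(4,7,G) [37 cells changed]:
GGGGGGGG
GGGGGGGG
GGGGGGYG
GGGGGGYG
GGGGGGYG

Answer: 37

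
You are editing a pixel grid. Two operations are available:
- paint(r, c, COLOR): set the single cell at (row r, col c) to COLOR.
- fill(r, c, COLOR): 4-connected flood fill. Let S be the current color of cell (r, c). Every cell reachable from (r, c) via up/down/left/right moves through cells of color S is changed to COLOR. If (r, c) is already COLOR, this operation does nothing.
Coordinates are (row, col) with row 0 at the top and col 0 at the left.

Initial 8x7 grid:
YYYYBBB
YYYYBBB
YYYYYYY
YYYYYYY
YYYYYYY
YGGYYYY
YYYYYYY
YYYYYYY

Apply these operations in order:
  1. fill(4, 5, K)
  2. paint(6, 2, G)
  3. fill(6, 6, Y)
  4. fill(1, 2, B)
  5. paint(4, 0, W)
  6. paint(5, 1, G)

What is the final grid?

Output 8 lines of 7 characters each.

Answer: BBBBBBB
BBBBBBB
BBBBBBB
BBBBBBB
WBBBBBB
BGGBBBB
BBGBBBB
BBBBBBB

Derivation:
After op 1 fill(4,5,K) [48 cells changed]:
KKKKBBB
KKKKBBB
KKKKKKK
KKKKKKK
KKKKKKK
KGGKKKK
KKKKKKK
KKKKKKK
After op 2 paint(6,2,G):
KKKKBBB
KKKKBBB
KKKKKKK
KKKKKKK
KKKKKKK
KGGKKKK
KKGKKKK
KKKKKKK
After op 3 fill(6,6,Y) [47 cells changed]:
YYYYBBB
YYYYBBB
YYYYYYY
YYYYYYY
YYYYYYY
YGGYYYY
YYGYYYY
YYYYYYY
After op 4 fill(1,2,B) [47 cells changed]:
BBBBBBB
BBBBBBB
BBBBBBB
BBBBBBB
BBBBBBB
BGGBBBB
BBGBBBB
BBBBBBB
After op 5 paint(4,0,W):
BBBBBBB
BBBBBBB
BBBBBBB
BBBBBBB
WBBBBBB
BGGBBBB
BBGBBBB
BBBBBBB
After op 6 paint(5,1,G):
BBBBBBB
BBBBBBB
BBBBBBB
BBBBBBB
WBBBBBB
BGGBBBB
BBGBBBB
BBBBBBB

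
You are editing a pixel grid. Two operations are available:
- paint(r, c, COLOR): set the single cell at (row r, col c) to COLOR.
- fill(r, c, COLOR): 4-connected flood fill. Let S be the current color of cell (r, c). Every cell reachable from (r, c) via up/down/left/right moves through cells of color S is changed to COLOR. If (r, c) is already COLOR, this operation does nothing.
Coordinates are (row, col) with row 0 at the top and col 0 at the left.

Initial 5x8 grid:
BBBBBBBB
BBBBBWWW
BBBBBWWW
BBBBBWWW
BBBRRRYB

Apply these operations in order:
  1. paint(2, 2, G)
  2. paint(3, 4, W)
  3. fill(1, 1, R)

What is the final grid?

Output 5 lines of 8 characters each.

Answer: RRRRRRRR
RRRRRWWW
RRGRRWWW
RRRRWWWW
RRRRRRYB

Derivation:
After op 1 paint(2,2,G):
BBBBBBBB
BBBBBWWW
BBGBBWWW
BBBBBWWW
BBBRRRYB
After op 2 paint(3,4,W):
BBBBBBBB
BBBBBWWW
BBGBBWWW
BBBBWWWW
BBBRRRYB
After op 3 fill(1,1,R) [24 cells changed]:
RRRRRRRR
RRRRRWWW
RRGRRWWW
RRRRWWWW
RRRRRRYB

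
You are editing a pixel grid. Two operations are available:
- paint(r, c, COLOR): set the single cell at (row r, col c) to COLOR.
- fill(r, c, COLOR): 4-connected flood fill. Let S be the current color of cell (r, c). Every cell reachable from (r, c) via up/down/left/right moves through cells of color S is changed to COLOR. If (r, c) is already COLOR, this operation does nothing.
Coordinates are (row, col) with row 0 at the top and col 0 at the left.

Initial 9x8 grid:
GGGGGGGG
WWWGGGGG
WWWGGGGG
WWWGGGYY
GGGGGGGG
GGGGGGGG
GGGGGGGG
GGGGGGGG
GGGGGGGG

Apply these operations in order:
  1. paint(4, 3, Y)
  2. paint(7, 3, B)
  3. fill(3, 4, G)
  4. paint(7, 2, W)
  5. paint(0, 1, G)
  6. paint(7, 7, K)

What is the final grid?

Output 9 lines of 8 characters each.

Answer: GGGGGGGG
WWWGGGGG
WWWGGGGG
WWWGGGYY
GGGYGGGG
GGGGGGGG
GGGGGGGG
GGWBGGGK
GGGGGGGG

Derivation:
After op 1 paint(4,3,Y):
GGGGGGGG
WWWGGGGG
WWWGGGGG
WWWGGGYY
GGGYGGGG
GGGGGGGG
GGGGGGGG
GGGGGGGG
GGGGGGGG
After op 2 paint(7,3,B):
GGGGGGGG
WWWGGGGG
WWWGGGGG
WWWGGGYY
GGGYGGGG
GGGGGGGG
GGGGGGGG
GGGBGGGG
GGGGGGGG
After op 3 fill(3,4,G) [0 cells changed]:
GGGGGGGG
WWWGGGGG
WWWGGGGG
WWWGGGYY
GGGYGGGG
GGGGGGGG
GGGGGGGG
GGGBGGGG
GGGGGGGG
After op 4 paint(7,2,W):
GGGGGGGG
WWWGGGGG
WWWGGGGG
WWWGGGYY
GGGYGGGG
GGGGGGGG
GGGGGGGG
GGWBGGGG
GGGGGGGG
After op 5 paint(0,1,G):
GGGGGGGG
WWWGGGGG
WWWGGGGG
WWWGGGYY
GGGYGGGG
GGGGGGGG
GGGGGGGG
GGWBGGGG
GGGGGGGG
After op 6 paint(7,7,K):
GGGGGGGG
WWWGGGGG
WWWGGGGG
WWWGGGYY
GGGYGGGG
GGGGGGGG
GGGGGGGG
GGWBGGGK
GGGGGGGG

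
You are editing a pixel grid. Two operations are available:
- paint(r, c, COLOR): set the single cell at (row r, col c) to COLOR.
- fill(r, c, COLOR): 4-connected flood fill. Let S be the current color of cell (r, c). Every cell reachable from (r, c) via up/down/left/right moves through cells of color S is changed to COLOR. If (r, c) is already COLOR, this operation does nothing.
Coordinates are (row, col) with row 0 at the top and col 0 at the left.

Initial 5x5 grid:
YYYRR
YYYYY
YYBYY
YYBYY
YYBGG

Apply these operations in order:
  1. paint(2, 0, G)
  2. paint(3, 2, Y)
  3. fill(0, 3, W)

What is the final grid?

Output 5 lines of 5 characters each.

After op 1 paint(2,0,G):
YYYRR
YYYYY
GYBYY
YYBYY
YYBGG
After op 2 paint(3,2,Y):
YYYRR
YYYYY
GYBYY
YYYYY
YYBGG
After op 3 fill(0,3,W) [2 cells changed]:
YYYWW
YYYYY
GYBYY
YYYYY
YYBGG

Answer: YYYWW
YYYYY
GYBYY
YYYYY
YYBGG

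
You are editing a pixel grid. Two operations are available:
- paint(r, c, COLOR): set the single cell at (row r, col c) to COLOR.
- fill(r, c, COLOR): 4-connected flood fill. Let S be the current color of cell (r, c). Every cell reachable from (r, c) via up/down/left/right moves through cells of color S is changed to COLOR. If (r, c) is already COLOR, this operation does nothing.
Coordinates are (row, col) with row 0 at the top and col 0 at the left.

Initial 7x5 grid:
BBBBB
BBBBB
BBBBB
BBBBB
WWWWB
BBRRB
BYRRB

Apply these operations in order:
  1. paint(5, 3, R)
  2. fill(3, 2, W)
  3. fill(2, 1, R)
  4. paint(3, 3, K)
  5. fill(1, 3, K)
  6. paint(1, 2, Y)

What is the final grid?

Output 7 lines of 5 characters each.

Answer: KKKKK
KKYKK
KKKKK
KKKKK
KKKKK
BBKKK
BYKKK

Derivation:
After op 1 paint(5,3,R):
BBBBB
BBBBB
BBBBB
BBBBB
WWWWB
BBRRB
BYRRB
After op 2 fill(3,2,W) [23 cells changed]:
WWWWW
WWWWW
WWWWW
WWWWW
WWWWW
BBRRW
BYRRW
After op 3 fill(2,1,R) [27 cells changed]:
RRRRR
RRRRR
RRRRR
RRRRR
RRRRR
BBRRR
BYRRR
After op 4 paint(3,3,K):
RRRRR
RRRRR
RRRRR
RRRKR
RRRRR
BBRRR
BYRRR
After op 5 fill(1,3,K) [30 cells changed]:
KKKKK
KKKKK
KKKKK
KKKKK
KKKKK
BBKKK
BYKKK
After op 6 paint(1,2,Y):
KKKKK
KKYKK
KKKKK
KKKKK
KKKKK
BBKKK
BYKKK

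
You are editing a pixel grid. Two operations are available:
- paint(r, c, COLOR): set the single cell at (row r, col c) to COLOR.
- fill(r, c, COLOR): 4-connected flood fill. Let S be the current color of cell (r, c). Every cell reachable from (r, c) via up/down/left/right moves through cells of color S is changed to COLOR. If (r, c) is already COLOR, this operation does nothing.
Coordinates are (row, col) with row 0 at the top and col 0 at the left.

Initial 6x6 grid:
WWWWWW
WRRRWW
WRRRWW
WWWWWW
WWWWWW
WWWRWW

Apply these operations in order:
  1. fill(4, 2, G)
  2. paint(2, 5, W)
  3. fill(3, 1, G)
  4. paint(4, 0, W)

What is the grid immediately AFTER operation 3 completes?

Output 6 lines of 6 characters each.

Answer: GGGGGG
GRRRGG
GRRRGW
GGGGGG
GGGGGG
GGGRGG

Derivation:
After op 1 fill(4,2,G) [29 cells changed]:
GGGGGG
GRRRGG
GRRRGG
GGGGGG
GGGGGG
GGGRGG
After op 2 paint(2,5,W):
GGGGGG
GRRRGG
GRRRGW
GGGGGG
GGGGGG
GGGRGG
After op 3 fill(3,1,G) [0 cells changed]:
GGGGGG
GRRRGG
GRRRGW
GGGGGG
GGGGGG
GGGRGG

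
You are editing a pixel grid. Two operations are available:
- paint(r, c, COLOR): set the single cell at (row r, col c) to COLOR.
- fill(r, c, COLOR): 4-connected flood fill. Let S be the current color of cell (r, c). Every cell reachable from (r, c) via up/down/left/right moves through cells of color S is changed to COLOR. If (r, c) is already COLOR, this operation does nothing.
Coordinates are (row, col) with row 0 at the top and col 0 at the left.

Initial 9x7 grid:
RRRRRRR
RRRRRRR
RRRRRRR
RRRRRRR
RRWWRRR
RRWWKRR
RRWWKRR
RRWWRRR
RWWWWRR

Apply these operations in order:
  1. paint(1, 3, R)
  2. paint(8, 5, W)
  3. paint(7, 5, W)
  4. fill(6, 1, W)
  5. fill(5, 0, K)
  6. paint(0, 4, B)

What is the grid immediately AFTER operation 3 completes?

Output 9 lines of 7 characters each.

After op 1 paint(1,3,R):
RRRRRRR
RRRRRRR
RRRRRRR
RRRRRRR
RRWWRRR
RRWWKRR
RRWWKRR
RRWWRRR
RWWWWRR
After op 2 paint(8,5,W):
RRRRRRR
RRRRRRR
RRRRRRR
RRRRRRR
RRWWRRR
RRWWKRR
RRWWKRR
RRWWRRR
RWWWWWR
After op 3 paint(7,5,W):
RRRRRRR
RRRRRRR
RRRRRRR
RRRRRRR
RRWWRRR
RRWWKRR
RRWWKRR
RRWWRWR
RWWWWWR

Answer: RRRRRRR
RRRRRRR
RRRRRRR
RRRRRRR
RRWWRRR
RRWWKRR
RRWWKRR
RRWWRWR
RWWWWWR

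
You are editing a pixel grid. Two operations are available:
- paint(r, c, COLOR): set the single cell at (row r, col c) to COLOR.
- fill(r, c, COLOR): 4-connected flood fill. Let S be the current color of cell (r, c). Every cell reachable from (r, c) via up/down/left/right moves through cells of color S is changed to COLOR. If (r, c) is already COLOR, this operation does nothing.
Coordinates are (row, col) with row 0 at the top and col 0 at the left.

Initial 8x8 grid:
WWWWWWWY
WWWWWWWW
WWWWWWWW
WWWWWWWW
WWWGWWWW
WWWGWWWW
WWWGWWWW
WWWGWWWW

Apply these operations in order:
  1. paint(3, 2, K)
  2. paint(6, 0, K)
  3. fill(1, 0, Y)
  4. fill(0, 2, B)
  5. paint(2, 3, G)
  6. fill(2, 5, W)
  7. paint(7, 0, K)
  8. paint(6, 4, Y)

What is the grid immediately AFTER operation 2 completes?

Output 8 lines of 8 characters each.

After op 1 paint(3,2,K):
WWWWWWWY
WWWWWWWW
WWWWWWWW
WWKWWWWW
WWWGWWWW
WWWGWWWW
WWWGWWWW
WWWGWWWW
After op 2 paint(6,0,K):
WWWWWWWY
WWWWWWWW
WWWWWWWW
WWKWWWWW
WWWGWWWW
WWWGWWWW
KWWGWWWW
WWWGWWWW

Answer: WWWWWWWY
WWWWWWWW
WWWWWWWW
WWKWWWWW
WWWGWWWW
WWWGWWWW
KWWGWWWW
WWWGWWWW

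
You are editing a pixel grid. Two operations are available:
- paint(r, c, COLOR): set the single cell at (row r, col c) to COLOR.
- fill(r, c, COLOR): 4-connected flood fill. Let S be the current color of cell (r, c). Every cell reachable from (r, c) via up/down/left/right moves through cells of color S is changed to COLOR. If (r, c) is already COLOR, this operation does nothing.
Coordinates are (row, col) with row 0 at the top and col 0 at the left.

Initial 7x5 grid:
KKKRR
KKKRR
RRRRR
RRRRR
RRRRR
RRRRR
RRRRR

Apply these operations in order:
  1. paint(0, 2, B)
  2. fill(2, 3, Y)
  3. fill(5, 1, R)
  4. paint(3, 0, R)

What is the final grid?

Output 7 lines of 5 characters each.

Answer: KKBRR
KKKRR
RRRRR
RRRRR
RRRRR
RRRRR
RRRRR

Derivation:
After op 1 paint(0,2,B):
KKBRR
KKKRR
RRRRR
RRRRR
RRRRR
RRRRR
RRRRR
After op 2 fill(2,3,Y) [29 cells changed]:
KKBYY
KKKYY
YYYYY
YYYYY
YYYYY
YYYYY
YYYYY
After op 3 fill(5,1,R) [29 cells changed]:
KKBRR
KKKRR
RRRRR
RRRRR
RRRRR
RRRRR
RRRRR
After op 4 paint(3,0,R):
KKBRR
KKKRR
RRRRR
RRRRR
RRRRR
RRRRR
RRRRR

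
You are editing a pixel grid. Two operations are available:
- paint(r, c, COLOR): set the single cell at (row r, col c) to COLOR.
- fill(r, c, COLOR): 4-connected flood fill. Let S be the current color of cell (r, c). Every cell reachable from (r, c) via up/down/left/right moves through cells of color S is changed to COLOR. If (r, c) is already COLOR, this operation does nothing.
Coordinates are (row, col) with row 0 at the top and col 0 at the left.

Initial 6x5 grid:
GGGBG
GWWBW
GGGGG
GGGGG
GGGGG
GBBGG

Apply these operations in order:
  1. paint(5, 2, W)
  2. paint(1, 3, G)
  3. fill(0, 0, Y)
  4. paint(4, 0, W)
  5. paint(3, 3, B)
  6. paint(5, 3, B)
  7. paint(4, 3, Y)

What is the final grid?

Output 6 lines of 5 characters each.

After op 1 paint(5,2,W):
GGGBG
GWWBW
GGGGG
GGGGG
GGGGG
GBWGG
After op 2 paint(1,3,G):
GGGBG
GWWGW
GGGGG
GGGGG
GGGGG
GBWGG
After op 3 fill(0,0,Y) [23 cells changed]:
YYYBG
YWWYW
YYYYY
YYYYY
YYYYY
YBWYY
After op 4 paint(4,0,W):
YYYBG
YWWYW
YYYYY
YYYYY
WYYYY
YBWYY
After op 5 paint(3,3,B):
YYYBG
YWWYW
YYYYY
YYYBY
WYYYY
YBWYY
After op 6 paint(5,3,B):
YYYBG
YWWYW
YYYYY
YYYBY
WYYYY
YBWBY
After op 7 paint(4,3,Y):
YYYBG
YWWYW
YYYYY
YYYBY
WYYYY
YBWBY

Answer: YYYBG
YWWYW
YYYYY
YYYBY
WYYYY
YBWBY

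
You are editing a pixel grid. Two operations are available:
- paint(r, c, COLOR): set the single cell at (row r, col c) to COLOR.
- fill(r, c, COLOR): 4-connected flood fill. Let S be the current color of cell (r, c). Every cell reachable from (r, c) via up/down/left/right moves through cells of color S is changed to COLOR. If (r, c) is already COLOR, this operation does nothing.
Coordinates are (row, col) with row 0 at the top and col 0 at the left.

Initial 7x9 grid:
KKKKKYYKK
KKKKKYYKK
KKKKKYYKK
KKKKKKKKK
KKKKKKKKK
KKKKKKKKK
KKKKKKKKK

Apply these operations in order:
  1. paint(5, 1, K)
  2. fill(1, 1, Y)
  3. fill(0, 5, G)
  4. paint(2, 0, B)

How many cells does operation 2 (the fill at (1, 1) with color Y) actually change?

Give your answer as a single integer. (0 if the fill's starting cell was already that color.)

Answer: 57

Derivation:
After op 1 paint(5,1,K):
KKKKKYYKK
KKKKKYYKK
KKKKKYYKK
KKKKKKKKK
KKKKKKKKK
KKKKKKKKK
KKKKKKKKK
After op 2 fill(1,1,Y) [57 cells changed]:
YYYYYYYYY
YYYYYYYYY
YYYYYYYYY
YYYYYYYYY
YYYYYYYYY
YYYYYYYYY
YYYYYYYYY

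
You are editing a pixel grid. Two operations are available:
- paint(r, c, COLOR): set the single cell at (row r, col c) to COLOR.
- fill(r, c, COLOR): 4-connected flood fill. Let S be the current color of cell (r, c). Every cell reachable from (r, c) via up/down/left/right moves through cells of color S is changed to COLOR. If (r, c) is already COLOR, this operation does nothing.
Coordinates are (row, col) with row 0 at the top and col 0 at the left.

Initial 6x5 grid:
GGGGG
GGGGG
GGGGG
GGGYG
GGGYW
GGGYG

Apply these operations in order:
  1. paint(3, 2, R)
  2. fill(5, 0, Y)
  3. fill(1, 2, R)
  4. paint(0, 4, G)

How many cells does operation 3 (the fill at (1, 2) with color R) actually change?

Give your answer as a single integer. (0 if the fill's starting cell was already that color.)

After op 1 paint(3,2,R):
GGGGG
GGGGG
GGGGG
GGRYG
GGGYW
GGGYG
After op 2 fill(5,0,Y) [24 cells changed]:
YYYYY
YYYYY
YYYYY
YYRYY
YYYYW
YYYYG
After op 3 fill(1,2,R) [27 cells changed]:
RRRRR
RRRRR
RRRRR
RRRRR
RRRRW
RRRRG

Answer: 27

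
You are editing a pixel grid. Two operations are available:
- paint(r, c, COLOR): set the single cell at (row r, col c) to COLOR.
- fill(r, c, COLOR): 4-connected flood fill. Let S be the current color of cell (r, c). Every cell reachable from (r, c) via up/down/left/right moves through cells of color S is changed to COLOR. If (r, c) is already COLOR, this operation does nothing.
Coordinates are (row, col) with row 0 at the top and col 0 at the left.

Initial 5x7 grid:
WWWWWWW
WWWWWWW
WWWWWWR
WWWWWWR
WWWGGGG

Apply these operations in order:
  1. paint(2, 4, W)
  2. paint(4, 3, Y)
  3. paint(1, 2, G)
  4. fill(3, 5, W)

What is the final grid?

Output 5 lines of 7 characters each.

Answer: WWWWWWW
WWGWWWW
WWWWWWR
WWWWWWR
WWWYGGG

Derivation:
After op 1 paint(2,4,W):
WWWWWWW
WWWWWWW
WWWWWWR
WWWWWWR
WWWGGGG
After op 2 paint(4,3,Y):
WWWWWWW
WWWWWWW
WWWWWWR
WWWWWWR
WWWYGGG
After op 3 paint(1,2,G):
WWWWWWW
WWGWWWW
WWWWWWR
WWWWWWR
WWWYGGG
After op 4 fill(3,5,W) [0 cells changed]:
WWWWWWW
WWGWWWW
WWWWWWR
WWWWWWR
WWWYGGG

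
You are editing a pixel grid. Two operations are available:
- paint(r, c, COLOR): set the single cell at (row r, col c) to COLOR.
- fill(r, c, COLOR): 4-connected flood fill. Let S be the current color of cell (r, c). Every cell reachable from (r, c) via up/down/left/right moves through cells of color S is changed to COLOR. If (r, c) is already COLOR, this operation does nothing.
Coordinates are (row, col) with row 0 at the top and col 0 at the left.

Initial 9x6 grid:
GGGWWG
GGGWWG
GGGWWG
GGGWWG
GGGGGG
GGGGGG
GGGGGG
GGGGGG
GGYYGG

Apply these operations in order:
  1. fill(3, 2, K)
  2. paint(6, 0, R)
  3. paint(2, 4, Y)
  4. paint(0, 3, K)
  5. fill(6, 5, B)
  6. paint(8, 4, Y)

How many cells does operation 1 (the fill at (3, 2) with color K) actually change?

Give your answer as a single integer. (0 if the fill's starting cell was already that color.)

Answer: 44

Derivation:
After op 1 fill(3,2,K) [44 cells changed]:
KKKWWK
KKKWWK
KKKWWK
KKKWWK
KKKKKK
KKKKKK
KKKKKK
KKKKKK
KKYYKK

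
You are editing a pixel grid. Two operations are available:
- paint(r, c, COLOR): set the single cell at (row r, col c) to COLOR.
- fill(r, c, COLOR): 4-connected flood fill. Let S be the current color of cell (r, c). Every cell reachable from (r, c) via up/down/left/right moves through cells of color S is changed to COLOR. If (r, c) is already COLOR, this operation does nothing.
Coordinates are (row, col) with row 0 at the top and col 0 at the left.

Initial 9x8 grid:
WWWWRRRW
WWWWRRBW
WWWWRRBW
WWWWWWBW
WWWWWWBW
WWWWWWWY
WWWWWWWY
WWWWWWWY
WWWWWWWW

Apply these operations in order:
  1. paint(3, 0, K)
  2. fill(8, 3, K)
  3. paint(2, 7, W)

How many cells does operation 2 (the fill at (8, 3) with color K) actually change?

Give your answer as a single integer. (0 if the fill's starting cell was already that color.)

After op 1 paint(3,0,K):
WWWWRRRW
WWWWRRBW
WWWWRRBW
KWWWWWBW
WWWWWWBW
WWWWWWWY
WWWWWWWY
WWWWWWWY
WWWWWWWW
After op 2 fill(8,3,K) [52 cells changed]:
KKKKRRRW
KKKKRRBW
KKKKRRBW
KKKKKKBW
KKKKKKBW
KKKKKKKY
KKKKKKKY
KKKKKKKY
KKKKKKKK

Answer: 52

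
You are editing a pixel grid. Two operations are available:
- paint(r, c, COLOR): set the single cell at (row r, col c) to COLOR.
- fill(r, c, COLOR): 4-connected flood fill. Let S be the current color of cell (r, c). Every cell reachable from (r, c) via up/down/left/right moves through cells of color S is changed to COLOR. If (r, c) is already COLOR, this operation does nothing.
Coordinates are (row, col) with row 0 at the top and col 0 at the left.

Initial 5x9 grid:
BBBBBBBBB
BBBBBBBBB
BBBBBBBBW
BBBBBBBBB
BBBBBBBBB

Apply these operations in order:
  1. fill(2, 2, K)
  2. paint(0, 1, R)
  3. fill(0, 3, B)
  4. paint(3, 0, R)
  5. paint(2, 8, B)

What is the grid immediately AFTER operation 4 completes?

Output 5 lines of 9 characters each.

After op 1 fill(2,2,K) [44 cells changed]:
KKKKKKKKK
KKKKKKKKK
KKKKKKKKW
KKKKKKKKK
KKKKKKKKK
After op 2 paint(0,1,R):
KRKKKKKKK
KKKKKKKKK
KKKKKKKKW
KKKKKKKKK
KKKKKKKKK
After op 3 fill(0,3,B) [43 cells changed]:
BRBBBBBBB
BBBBBBBBB
BBBBBBBBW
BBBBBBBBB
BBBBBBBBB
After op 4 paint(3,0,R):
BRBBBBBBB
BBBBBBBBB
BBBBBBBBW
RBBBBBBBB
BBBBBBBBB

Answer: BRBBBBBBB
BBBBBBBBB
BBBBBBBBW
RBBBBBBBB
BBBBBBBBB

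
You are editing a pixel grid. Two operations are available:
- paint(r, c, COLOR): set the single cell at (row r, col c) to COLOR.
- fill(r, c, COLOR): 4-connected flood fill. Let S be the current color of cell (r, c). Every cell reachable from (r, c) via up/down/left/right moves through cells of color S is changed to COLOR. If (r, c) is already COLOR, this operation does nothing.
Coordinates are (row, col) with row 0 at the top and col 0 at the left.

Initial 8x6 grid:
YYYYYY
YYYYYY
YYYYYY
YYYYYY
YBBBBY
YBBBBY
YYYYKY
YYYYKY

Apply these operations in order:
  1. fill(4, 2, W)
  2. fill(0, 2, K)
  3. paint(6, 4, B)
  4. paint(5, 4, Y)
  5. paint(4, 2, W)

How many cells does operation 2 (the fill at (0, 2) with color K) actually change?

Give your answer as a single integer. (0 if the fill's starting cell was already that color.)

After op 1 fill(4,2,W) [8 cells changed]:
YYYYYY
YYYYYY
YYYYYY
YYYYYY
YWWWWY
YWWWWY
YYYYKY
YYYYKY
After op 2 fill(0,2,K) [38 cells changed]:
KKKKKK
KKKKKK
KKKKKK
KKKKKK
KWWWWK
KWWWWK
KKKKKK
KKKKKK

Answer: 38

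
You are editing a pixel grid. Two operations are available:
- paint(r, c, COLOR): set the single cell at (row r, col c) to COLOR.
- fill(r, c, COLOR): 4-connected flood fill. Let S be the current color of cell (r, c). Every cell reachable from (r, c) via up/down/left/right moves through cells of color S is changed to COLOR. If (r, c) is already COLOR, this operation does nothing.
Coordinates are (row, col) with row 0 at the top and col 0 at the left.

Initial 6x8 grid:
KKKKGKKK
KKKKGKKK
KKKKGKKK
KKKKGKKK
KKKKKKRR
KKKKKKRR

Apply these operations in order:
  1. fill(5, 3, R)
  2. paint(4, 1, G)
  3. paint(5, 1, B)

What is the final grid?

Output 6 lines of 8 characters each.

Answer: RRRRGRRR
RRRRGRRR
RRRRGRRR
RRRRGRRR
RGRRRRRR
RBRRRRRR

Derivation:
After op 1 fill(5,3,R) [40 cells changed]:
RRRRGRRR
RRRRGRRR
RRRRGRRR
RRRRGRRR
RRRRRRRR
RRRRRRRR
After op 2 paint(4,1,G):
RRRRGRRR
RRRRGRRR
RRRRGRRR
RRRRGRRR
RGRRRRRR
RRRRRRRR
After op 3 paint(5,1,B):
RRRRGRRR
RRRRGRRR
RRRRGRRR
RRRRGRRR
RGRRRRRR
RBRRRRRR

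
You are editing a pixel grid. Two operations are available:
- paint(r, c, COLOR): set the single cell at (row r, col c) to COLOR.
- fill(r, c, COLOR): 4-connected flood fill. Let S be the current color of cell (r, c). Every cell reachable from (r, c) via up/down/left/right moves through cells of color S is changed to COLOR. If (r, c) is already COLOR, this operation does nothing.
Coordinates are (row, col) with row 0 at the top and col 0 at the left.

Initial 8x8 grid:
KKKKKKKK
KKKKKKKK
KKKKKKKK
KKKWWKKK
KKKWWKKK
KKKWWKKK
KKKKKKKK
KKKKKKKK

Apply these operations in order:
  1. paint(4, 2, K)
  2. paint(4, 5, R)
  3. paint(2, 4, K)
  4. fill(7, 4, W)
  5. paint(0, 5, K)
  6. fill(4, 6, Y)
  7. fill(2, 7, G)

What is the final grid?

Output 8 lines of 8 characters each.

Answer: GGGGGKGG
GGGGGGGG
GGGGGGGG
GGGGGGGG
GGGGGRGG
GGGGGGGG
GGGGGGGG
GGGGGGGG

Derivation:
After op 1 paint(4,2,K):
KKKKKKKK
KKKKKKKK
KKKKKKKK
KKKWWKKK
KKKWWKKK
KKKWWKKK
KKKKKKKK
KKKKKKKK
After op 2 paint(4,5,R):
KKKKKKKK
KKKKKKKK
KKKKKKKK
KKKWWKKK
KKKWWRKK
KKKWWKKK
KKKKKKKK
KKKKKKKK
After op 3 paint(2,4,K):
KKKKKKKK
KKKKKKKK
KKKKKKKK
KKKWWKKK
KKKWWRKK
KKKWWKKK
KKKKKKKK
KKKKKKKK
After op 4 fill(7,4,W) [57 cells changed]:
WWWWWWWW
WWWWWWWW
WWWWWWWW
WWWWWWWW
WWWWWRWW
WWWWWWWW
WWWWWWWW
WWWWWWWW
After op 5 paint(0,5,K):
WWWWWKWW
WWWWWWWW
WWWWWWWW
WWWWWWWW
WWWWWRWW
WWWWWWWW
WWWWWWWW
WWWWWWWW
After op 6 fill(4,6,Y) [62 cells changed]:
YYYYYKYY
YYYYYYYY
YYYYYYYY
YYYYYYYY
YYYYYRYY
YYYYYYYY
YYYYYYYY
YYYYYYYY
After op 7 fill(2,7,G) [62 cells changed]:
GGGGGKGG
GGGGGGGG
GGGGGGGG
GGGGGGGG
GGGGGRGG
GGGGGGGG
GGGGGGGG
GGGGGGGG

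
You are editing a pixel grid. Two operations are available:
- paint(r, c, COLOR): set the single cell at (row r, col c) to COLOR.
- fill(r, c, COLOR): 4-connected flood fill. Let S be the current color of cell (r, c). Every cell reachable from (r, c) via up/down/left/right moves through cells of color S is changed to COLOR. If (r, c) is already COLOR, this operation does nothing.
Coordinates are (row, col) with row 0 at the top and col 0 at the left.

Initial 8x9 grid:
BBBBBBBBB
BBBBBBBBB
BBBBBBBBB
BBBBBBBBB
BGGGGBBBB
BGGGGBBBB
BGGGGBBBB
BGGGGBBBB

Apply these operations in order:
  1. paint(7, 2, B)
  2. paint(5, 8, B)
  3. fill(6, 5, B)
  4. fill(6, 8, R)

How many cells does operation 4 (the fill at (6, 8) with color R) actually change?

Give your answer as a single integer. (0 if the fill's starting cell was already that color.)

After op 1 paint(7,2,B):
BBBBBBBBB
BBBBBBBBB
BBBBBBBBB
BBBBBBBBB
BGGGGBBBB
BGGGGBBBB
BGGGGBBBB
BGBGGBBBB
After op 2 paint(5,8,B):
BBBBBBBBB
BBBBBBBBB
BBBBBBBBB
BBBBBBBBB
BGGGGBBBB
BGGGGBBBB
BGGGGBBBB
BGBGGBBBB
After op 3 fill(6,5,B) [0 cells changed]:
BBBBBBBBB
BBBBBBBBB
BBBBBBBBB
BBBBBBBBB
BGGGGBBBB
BGGGGBBBB
BGGGGBBBB
BGBGGBBBB
After op 4 fill(6,8,R) [56 cells changed]:
RRRRRRRRR
RRRRRRRRR
RRRRRRRRR
RRRRRRRRR
RGGGGRRRR
RGGGGRRRR
RGGGGRRRR
RGBGGRRRR

Answer: 56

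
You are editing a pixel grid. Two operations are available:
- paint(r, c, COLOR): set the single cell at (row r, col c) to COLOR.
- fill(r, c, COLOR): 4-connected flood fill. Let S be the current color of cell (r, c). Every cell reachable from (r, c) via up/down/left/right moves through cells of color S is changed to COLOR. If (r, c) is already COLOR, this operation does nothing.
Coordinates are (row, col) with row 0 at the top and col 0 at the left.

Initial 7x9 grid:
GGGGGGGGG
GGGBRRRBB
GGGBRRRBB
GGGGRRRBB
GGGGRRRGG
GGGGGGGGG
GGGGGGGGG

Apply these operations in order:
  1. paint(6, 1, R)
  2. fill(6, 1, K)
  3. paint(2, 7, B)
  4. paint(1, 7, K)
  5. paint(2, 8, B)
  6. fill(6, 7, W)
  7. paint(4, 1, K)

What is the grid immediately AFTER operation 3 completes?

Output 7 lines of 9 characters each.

Answer: GGGGGGGGG
GGGBRRRBB
GGGBRRRBB
GGGGRRRBB
GGGGRRRGG
GGGGGGGGG
GKGGGGGGG

Derivation:
After op 1 paint(6,1,R):
GGGGGGGGG
GGGBRRRBB
GGGBRRRBB
GGGGRRRBB
GGGGRRRGG
GGGGGGGGG
GRGGGGGGG
After op 2 fill(6,1,K) [1 cells changed]:
GGGGGGGGG
GGGBRRRBB
GGGBRRRBB
GGGGRRRBB
GGGGRRRGG
GGGGGGGGG
GKGGGGGGG
After op 3 paint(2,7,B):
GGGGGGGGG
GGGBRRRBB
GGGBRRRBB
GGGGRRRBB
GGGGRRRGG
GGGGGGGGG
GKGGGGGGG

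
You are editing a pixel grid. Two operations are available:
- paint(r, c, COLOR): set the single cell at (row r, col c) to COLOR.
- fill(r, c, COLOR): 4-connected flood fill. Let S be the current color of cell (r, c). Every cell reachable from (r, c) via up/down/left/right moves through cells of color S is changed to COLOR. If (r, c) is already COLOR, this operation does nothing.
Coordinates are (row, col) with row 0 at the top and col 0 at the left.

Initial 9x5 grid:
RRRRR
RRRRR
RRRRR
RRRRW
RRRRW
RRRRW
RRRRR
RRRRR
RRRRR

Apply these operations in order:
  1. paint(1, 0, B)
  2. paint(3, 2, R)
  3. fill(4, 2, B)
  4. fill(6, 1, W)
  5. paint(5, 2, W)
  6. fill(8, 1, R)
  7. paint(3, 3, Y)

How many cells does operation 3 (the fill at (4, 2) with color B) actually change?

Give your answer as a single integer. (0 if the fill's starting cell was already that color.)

After op 1 paint(1,0,B):
RRRRR
BRRRR
RRRRR
RRRRW
RRRRW
RRRRW
RRRRR
RRRRR
RRRRR
After op 2 paint(3,2,R):
RRRRR
BRRRR
RRRRR
RRRRW
RRRRW
RRRRW
RRRRR
RRRRR
RRRRR
After op 3 fill(4,2,B) [41 cells changed]:
BBBBB
BBBBB
BBBBB
BBBBW
BBBBW
BBBBW
BBBBB
BBBBB
BBBBB

Answer: 41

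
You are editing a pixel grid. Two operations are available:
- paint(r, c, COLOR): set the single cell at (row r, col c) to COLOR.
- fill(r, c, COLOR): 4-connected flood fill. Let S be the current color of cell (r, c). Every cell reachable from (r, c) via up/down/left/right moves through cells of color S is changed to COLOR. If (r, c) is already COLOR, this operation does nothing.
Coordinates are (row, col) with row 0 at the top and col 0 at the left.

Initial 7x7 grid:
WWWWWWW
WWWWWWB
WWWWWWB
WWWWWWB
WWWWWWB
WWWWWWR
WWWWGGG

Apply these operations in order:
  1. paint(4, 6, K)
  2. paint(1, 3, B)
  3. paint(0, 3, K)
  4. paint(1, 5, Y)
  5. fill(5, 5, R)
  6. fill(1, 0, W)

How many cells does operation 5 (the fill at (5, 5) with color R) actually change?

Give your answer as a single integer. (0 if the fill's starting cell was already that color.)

After op 1 paint(4,6,K):
WWWWWWW
WWWWWWB
WWWWWWB
WWWWWWB
WWWWWWK
WWWWWWR
WWWWGGG
After op 2 paint(1,3,B):
WWWWWWW
WWWBWWB
WWWWWWB
WWWWWWB
WWWWWWK
WWWWWWR
WWWWGGG
After op 3 paint(0,3,K):
WWWKWWW
WWWBWWB
WWWWWWB
WWWWWWB
WWWWWWK
WWWWWWR
WWWWGGG
After op 4 paint(1,5,Y):
WWWKWWW
WWWBWYB
WWWWWWB
WWWWWWB
WWWWWWK
WWWWWWR
WWWWGGG
After op 5 fill(5,5,R) [38 cells changed]:
RRRKRRR
RRRBRYB
RRRRRRB
RRRRRRB
RRRRRRK
RRRRRRR
RRRRGGG

Answer: 38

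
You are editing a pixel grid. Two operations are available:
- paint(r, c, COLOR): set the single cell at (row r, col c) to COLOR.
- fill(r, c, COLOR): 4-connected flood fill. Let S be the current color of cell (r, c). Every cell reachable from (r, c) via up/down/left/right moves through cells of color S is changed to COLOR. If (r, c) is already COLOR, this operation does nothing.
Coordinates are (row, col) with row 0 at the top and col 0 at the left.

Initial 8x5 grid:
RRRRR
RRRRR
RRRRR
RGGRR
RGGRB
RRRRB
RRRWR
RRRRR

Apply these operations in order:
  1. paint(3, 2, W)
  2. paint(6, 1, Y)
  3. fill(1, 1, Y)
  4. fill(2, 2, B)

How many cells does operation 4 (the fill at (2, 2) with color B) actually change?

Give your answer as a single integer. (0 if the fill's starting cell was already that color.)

Answer: 33

Derivation:
After op 1 paint(3,2,W):
RRRRR
RRRRR
RRRRR
RGWRR
RGGRB
RRRRB
RRRWR
RRRRR
After op 2 paint(6,1,Y):
RRRRR
RRRRR
RRRRR
RGWRR
RGGRB
RRRRB
RYRWR
RRRRR
After op 3 fill(1,1,Y) [32 cells changed]:
YYYYY
YYYYY
YYYYY
YGWYY
YGGYB
YYYYB
YYYWY
YYYYY
After op 4 fill(2,2,B) [33 cells changed]:
BBBBB
BBBBB
BBBBB
BGWBB
BGGBB
BBBBB
BBBWB
BBBBB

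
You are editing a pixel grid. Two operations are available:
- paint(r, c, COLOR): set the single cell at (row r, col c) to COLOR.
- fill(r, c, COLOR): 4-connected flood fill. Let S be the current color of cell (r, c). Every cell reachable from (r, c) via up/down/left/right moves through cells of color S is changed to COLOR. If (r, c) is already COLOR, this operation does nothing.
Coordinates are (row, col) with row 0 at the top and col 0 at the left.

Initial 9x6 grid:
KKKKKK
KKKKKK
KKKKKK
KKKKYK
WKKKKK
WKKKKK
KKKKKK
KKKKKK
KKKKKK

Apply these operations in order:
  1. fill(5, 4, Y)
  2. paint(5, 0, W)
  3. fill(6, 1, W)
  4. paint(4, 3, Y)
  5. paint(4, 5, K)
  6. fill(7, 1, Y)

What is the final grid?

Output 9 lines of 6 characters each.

Answer: YYYYYY
YYYYYY
YYYYYY
YYYYYY
YYYYYK
YYYYYY
YYYYYY
YYYYYY
YYYYYY

Derivation:
After op 1 fill(5,4,Y) [51 cells changed]:
YYYYYY
YYYYYY
YYYYYY
YYYYYY
WYYYYY
WYYYYY
YYYYYY
YYYYYY
YYYYYY
After op 2 paint(5,0,W):
YYYYYY
YYYYYY
YYYYYY
YYYYYY
WYYYYY
WYYYYY
YYYYYY
YYYYYY
YYYYYY
After op 3 fill(6,1,W) [52 cells changed]:
WWWWWW
WWWWWW
WWWWWW
WWWWWW
WWWWWW
WWWWWW
WWWWWW
WWWWWW
WWWWWW
After op 4 paint(4,3,Y):
WWWWWW
WWWWWW
WWWWWW
WWWWWW
WWWYWW
WWWWWW
WWWWWW
WWWWWW
WWWWWW
After op 5 paint(4,5,K):
WWWWWW
WWWWWW
WWWWWW
WWWWWW
WWWYWK
WWWWWW
WWWWWW
WWWWWW
WWWWWW
After op 6 fill(7,1,Y) [52 cells changed]:
YYYYYY
YYYYYY
YYYYYY
YYYYYY
YYYYYK
YYYYYY
YYYYYY
YYYYYY
YYYYYY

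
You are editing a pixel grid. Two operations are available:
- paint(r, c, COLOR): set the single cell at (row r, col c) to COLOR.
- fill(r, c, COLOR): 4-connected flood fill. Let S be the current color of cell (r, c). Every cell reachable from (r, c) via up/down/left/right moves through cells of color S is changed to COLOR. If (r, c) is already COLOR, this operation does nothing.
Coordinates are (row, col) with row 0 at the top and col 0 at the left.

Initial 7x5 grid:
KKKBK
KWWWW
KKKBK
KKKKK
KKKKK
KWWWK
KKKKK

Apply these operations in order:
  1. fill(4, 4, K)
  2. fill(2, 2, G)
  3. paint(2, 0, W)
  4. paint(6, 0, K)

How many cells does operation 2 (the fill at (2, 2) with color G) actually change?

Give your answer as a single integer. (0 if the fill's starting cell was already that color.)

After op 1 fill(4,4,K) [0 cells changed]:
KKKBK
KWWWW
KKKBK
KKKKK
KKKKK
KWWWK
KKKKK
After op 2 fill(2,2,G) [25 cells changed]:
GGGBK
GWWWW
GGGBG
GGGGG
GGGGG
GWWWG
GGGGG

Answer: 25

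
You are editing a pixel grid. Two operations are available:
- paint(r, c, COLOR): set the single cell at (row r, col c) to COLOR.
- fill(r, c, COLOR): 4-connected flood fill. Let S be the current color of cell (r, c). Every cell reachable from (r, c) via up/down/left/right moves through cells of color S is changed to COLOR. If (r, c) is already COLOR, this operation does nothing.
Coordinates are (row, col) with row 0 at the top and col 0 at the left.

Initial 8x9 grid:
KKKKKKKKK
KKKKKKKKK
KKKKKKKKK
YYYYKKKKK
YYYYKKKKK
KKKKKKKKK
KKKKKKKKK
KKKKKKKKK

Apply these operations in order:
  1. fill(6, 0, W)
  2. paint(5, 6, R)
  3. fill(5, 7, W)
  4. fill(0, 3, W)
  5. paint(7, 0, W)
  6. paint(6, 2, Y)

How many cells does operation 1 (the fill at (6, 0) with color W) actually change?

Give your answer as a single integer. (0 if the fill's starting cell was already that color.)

After op 1 fill(6,0,W) [64 cells changed]:
WWWWWWWWW
WWWWWWWWW
WWWWWWWWW
YYYYWWWWW
YYYYWWWWW
WWWWWWWWW
WWWWWWWWW
WWWWWWWWW

Answer: 64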